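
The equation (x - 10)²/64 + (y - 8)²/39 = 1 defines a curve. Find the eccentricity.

e = 5/8

Center (10, 8). The larger denominator 64 sits under the x-term, so the major axis is horizontal; a² = 64, b² = 39.
c² = a² - b² = 25, so c = 5.
e = c/a = 5/8.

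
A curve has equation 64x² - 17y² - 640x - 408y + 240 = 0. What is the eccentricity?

e = 9/8

Collect terms: 64(x² - 10x) -17(y² + 24y) = -240
Complete the square: 64(x - 5)² -17(y + 12)² = -240 + 1600 - 2448 = -1088
Dividing both sides by -1088: (y + 12)²/64 - (x - 5)²/17 = 1
Hyperbola, center (5, -12), transverse axis vertical; a² = 64, b² = 17.
c² = a² + b² = 81, so c = 9.
e = c/a = 9/8.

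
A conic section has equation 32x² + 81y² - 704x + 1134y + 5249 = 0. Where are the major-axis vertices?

Rearranging, 32(x² - 22x) + 81(y² + 14y) = -5249.
Complete the square: 32(x - 11)² + 81(y + 7)² = -5249 + 3872 + 3969 = 2592
Divide through by 2592 to get (x - 11)²/81 + (y + 7)²/32 = 1.
Ellipse, center (11, -7), major axis horizontal; a² = 81, b² = 32.
a = 9. Vertices at (h ± a, k).

(2, -7) and (20, -7)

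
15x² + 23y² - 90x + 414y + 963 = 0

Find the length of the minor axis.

Collect terms: 15(x² - 6x) + 23(y² + 18y) = -963
Complete the square in x and y: 15(x - 3)² + 23(y + 9)² = -963 + 135 + 1863 = 1035
Divide through by 1035 to get (x - 3)²/69 + (y + 9)²/45 = 1.
Ellipse, center (3, -9), major axis horizontal; a² = 69, b² = 45.
b² = 45 so b = 3√5; the minor axis has length 2b = 6√5.

6√5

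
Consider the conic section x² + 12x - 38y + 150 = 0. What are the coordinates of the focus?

Only x is squared. Complete the square in x: (x + 6)² = 38(y - 3).
Vertex (-6, 3); 4p = 38 so p = 19/2. Opens up.
Focus is p units from the vertex along the axis: (h, k + p).

(-6, 25/2)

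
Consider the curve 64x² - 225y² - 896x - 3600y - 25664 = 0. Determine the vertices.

Group: 64(x² - 14x) -225(y² + 16y) = 25664
64(x - 7)² -225(y + 8)² = 25664 + 3136 - 14400 = 14400
Divide by 14400: (x - 7)²/225 - (y + 8)²/64 = 1
Hyperbola, center (7, -8), transverse axis horizontal; a² = 225, b² = 64.
a = 15. Vertices at (h ± a, k).

(-8, -8) and (22, -8)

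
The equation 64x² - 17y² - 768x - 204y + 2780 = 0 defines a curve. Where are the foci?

(6, -15) and (6, 3)

Group: 64(x² - 12x) -17(y² + 12y) = -2780
Completing the square gives 64(x - 6)² -17(y + 6)² = -2780 + 2304 - 612 = -1088.
Divide by -1088: (y + 6)²/64 - (x - 6)²/17 = 1
Hyperbola, center (6, -6), transverse axis vertical; a² = 64, b² = 17.
c² = a² + b² = 64 + 17 = 81, so c = 9.
Foci lie on the vertical axis through the center: (h, k ± c).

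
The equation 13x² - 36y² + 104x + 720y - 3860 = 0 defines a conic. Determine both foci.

(-11, 10) and (3, 10)

Rearranging, 13(x² + 8x) -36(y² - 20y) = 3860.
Complete the square: 13(x + 4)² -36(y - 10)² = 3860 + 208 - 3600 = 468
Divide through by 468 to get (x + 4)²/36 - (y - 10)²/13 = 1.
Hyperbola, center (-4, 10), transverse axis horizontal; a² = 36, b² = 13.
c² = a² + b² = 36 + 13 = 49, so c = 7.
Foci lie on the horizontal axis through the center: (h ± c, k).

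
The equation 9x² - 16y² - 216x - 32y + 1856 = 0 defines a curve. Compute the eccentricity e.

e = 5/3

Group the x- and y-terms: 9(x² - 24x) -16(y² + 2y) = -1856
Complete the square in x and y: 9(x - 12)² -16(y + 1)² = -1856 + 1296 - 16 = -576
Dividing both sides by -576: (y + 1)²/36 - (x - 12)²/64 = 1
Hyperbola, center (12, -1), transverse axis vertical; a² = 36, b² = 64.
c² = a² + b² = 100, so c = 10.
e = c/a = 10/6 = 5/3.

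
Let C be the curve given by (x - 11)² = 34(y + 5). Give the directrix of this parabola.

Vertex (11, -5); 4p = 34 so p = 17/2. Opens up.
Directrix is the horizontal line y = k − p = -5 − (17/2) = -27/2.

y = -27/2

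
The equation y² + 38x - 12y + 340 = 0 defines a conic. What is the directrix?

x = 3/2

Only y is squared. Complete the square in y: (y - 6)² = -38(x + 8).
Vertex (-8, 6); 4p = -38 so p = -19/2. Opens left.
Directrix is the vertical line x = h − p = -8 − (-19/2) = 3/2.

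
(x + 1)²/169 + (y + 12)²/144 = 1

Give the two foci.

(-6, -12) and (4, -12)

Center (-1, -12). The larger denominator 169 sits under the x-term, so the major axis is horizontal; a² = 169, b² = 144.
c² = a² - b² = 169 - 144 = 25, so c = 5.
Foci lie on the horizontal axis through the center: (h ± c, k).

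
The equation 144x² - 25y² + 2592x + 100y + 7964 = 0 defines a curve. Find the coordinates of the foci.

(-22, 2) and (4, 2)

Rearranging, 144(x² + 18x) -25(y² - 4y) = -7964.
Completing the square gives 144(x + 9)² -25(y - 2)² = -7964 + 11664 - 100 = 3600.
Divide by 3600: (x + 9)²/25 - (y - 2)²/144 = 1
Hyperbola, center (-9, 2), transverse axis horizontal; a² = 25, b² = 144.
c² = a² + b² = 25 + 144 = 169, so c = 13.
Foci lie on the horizontal axis through the center: (h ± c, k).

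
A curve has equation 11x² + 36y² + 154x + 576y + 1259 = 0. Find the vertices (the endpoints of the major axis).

(-19, -8) and (5, -8)

Collect terms: 11(x² + 14x) + 36(y² + 16y) = -1259
Complete the square in x and y: 11(x + 7)² + 36(y + 8)² = -1259 + 539 + 2304 = 1584
Divide through by 1584 to get (x + 7)²/144 + (y + 8)²/44 = 1.
Ellipse, center (-7, -8), major axis horizontal; a² = 144, b² = 44.
a = 12. Vertices at (h ± a, k).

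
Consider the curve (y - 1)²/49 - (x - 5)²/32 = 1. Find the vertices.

(5, -6) and (5, 8)

Center (5, 1). The positive term is the y-term, so the transverse axis is vertical; a² = 49, b² = 32.
a = 7. Vertices at (h, k ± a).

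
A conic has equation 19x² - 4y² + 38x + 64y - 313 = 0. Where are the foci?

Group the x- and y-terms: 19(x² + 2x) -4(y² - 16y) = 313
Completing the square gives 19(x + 1)² -4(y - 8)² = 313 + 19 - 256 = 76.
Dividing both sides by 76: (x + 1)²/4 - (y - 8)²/19 = 1
Hyperbola, center (-1, 8), transverse axis horizontal; a² = 4, b² = 19.
c² = a² + b² = 4 + 19 = 23, so c = √23.
Foci lie on the horizontal axis through the center: (h ± c, k).

(-1 - √23, 8) and (-1 + √23, 8)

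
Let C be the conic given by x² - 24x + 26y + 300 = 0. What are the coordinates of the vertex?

(12, -6)

Only x is squared. Complete the square in x: (x - 12)² = -26(y + 6).
Vertex (12, -6); 4p = -26 so p = -13/2. Opens down.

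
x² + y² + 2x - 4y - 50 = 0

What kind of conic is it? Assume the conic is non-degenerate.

circle

No xy term. Coefficients of x² and y² are A = 1, C = 1.
A = C (same sign) ⇒ circle.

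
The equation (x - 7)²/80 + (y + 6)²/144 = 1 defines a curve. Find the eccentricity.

e = 2/3

Center (7, -6). The larger denominator 144 sits under the y-term, so the major axis is vertical; a² = 144, b² = 80.
c² = a² - b² = 64, so c = 8.
e = c/a = 8/12 = 2/3.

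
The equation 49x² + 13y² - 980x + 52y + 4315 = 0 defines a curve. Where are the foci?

Group the x- and y-terms: 49(x² - 20x) + 13(y² + 4y) = -4315
Complete the square: 49(x - 10)² + 13(y + 2)² = -4315 + 4900 + 52 = 637
Dividing both sides by 637: (x - 10)²/13 + (y + 2)²/49 = 1
Ellipse, center (10, -2), major axis vertical; a² = 49, b² = 13.
c² = a² - b² = 49 - 13 = 36, so c = 6.
Foci lie on the vertical axis through the center: (h, k ± c).

(10, -8) and (10, 4)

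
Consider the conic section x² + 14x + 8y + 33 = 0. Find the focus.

(-7, 0)

Only x is squared. Complete the square in x: (x + 7)² = -8(y - 2).
Vertex (-7, 2); 4p = -8 so p = -2. Opens down.
Focus is p units from the vertex along the axis: (h, k + p).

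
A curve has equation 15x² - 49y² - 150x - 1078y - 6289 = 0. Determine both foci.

(-3, -11) and (13, -11)

Group: 15(x² - 10x) -49(y² + 22y) = 6289
15(x - 5)² -49(y + 11)² = 6289 + 375 - 5929 = 735
Dividing both sides by 735: (x - 5)²/49 - (y + 11)²/15 = 1
Hyperbola, center (5, -11), transverse axis horizontal; a² = 49, b² = 15.
c² = a² + b² = 49 + 15 = 64, so c = 8.
Foci lie on the horizontal axis through the center: (h ± c, k).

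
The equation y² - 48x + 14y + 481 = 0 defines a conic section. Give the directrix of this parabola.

x = -3

Only y is squared. Complete the square in y: (y + 7)² = 48(x - 9).
Vertex (9, -7); 4p = 48 so p = 12. Opens right.
Directrix is the vertical line x = h − p = 9 − (12) = -3.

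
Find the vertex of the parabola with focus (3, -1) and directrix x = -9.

The vertex is the midpoint between the focus and the directrix along the axis of symmetry.
Axis is horizontal (directrix is vertical). Vertex x-coordinate = (3 + (-9))/2 = -3; y-coordinate = -1.

(-3, -1)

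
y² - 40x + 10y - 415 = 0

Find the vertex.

Only y is squared. Complete the square in y: (y + 5)² = 40(x + 11).
Vertex (-11, -5); 4p = 40 so p = 10. Opens right.

(-11, -5)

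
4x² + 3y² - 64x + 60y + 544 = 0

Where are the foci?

(8, -11) and (8, -9)

Group the x- and y-terms: 4(x² - 16x) + 3(y² + 20y) = -544
4(x - 8)² + 3(y + 10)² = -544 + 256 + 300 = 12
Divide through by 12 to get (x - 8)²/3 + (y + 10)²/4 = 1.
Ellipse, center (8, -10), major axis vertical; a² = 4, b² = 3.
c² = a² - b² = 4 - 3 = 1, so c = 1.
Foci lie on the vertical axis through the center: (h, k ± c).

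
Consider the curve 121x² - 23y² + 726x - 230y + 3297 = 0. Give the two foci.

(-3, -17) and (-3, 7)

Group: 121(x² + 6x) -23(y² + 10y) = -3297
121(x + 3)² -23(y + 5)² = -3297 + 1089 - 575 = -2783
Divide through by -2783 to get (y + 5)²/121 - (x + 3)²/23 = 1.
Hyperbola, center (-3, -5), transverse axis vertical; a² = 121, b² = 23.
c² = a² + b² = 121 + 23 = 144, so c = 12.
Foci lie on the vertical axis through the center: (h, k ± c).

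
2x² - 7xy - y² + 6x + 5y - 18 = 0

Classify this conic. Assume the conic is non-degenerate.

A = 2, B = -7, C = -1.
Discriminant B² − 4AC = (-7)² − 4·2·(-1) = 57.
B² − 4AC > 0 ⇒ hyperbola.

hyperbola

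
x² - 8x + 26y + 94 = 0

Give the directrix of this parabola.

y = 7/2

Only x is squared. Complete the square in x: (x - 4)² = -26(y + 3).
Vertex (4, -3); 4p = -26 so p = -13/2. Opens down.
Directrix is the horizontal line y = k − p = -3 − (-13/2) = 7/2.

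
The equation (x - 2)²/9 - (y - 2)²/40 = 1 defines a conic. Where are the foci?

Center (2, 2). The positive term is the x-term, so the transverse axis is horizontal; a² = 9, b² = 40.
c² = a² + b² = 9 + 40 = 49, so c = 7.
Foci lie on the horizontal axis through the center: (h ± c, k).

(-5, 2) and (9, 2)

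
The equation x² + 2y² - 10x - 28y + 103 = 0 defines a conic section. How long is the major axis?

Collect terms: (x² - 10x) + 2(y² - 14y) = -103
Completing the square gives (x - 5)² + 2(y - 7)² = -103 + 25 + 98 = 20.
Dividing both sides by 20: (x - 5)²/20 + (y - 7)²/10 = 1
Ellipse, center (5, 7), major axis horizontal; a² = 20, b² = 10.
a² = 20 so a = 2√5; the major axis has length 2a = 4√5.

4√5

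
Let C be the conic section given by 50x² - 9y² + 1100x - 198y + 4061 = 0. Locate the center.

(-11, -11)

50(x² + 22x) -9(y² + 22y) = -4061
Complete the square in x and y: 50(x + 11)² -9(y + 11)² = -4061 + 6050 - 1089 = 900
Divide through by 900 to get (x + 11)²/18 - (y + 11)²/100 = 1.
Hyperbola with center (-11, -11).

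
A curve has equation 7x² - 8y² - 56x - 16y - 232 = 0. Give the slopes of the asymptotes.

√14/4 and -√14/4

Group: 7(x² - 8x) -8(y² + 2y) = 232
7(x - 4)² -8(y + 1)² = 232 + 112 - 8 = 336
Divide by 336: (x - 4)²/48 - (y + 1)²/42 = 1
Hyperbola, center (4, -1), transverse axis horizontal; a² = 48, b² = 42.
For a horizontal hyperbola the asymptotes have slope ±b/a.
Here that is ±√42/4√3 = ±√14/4.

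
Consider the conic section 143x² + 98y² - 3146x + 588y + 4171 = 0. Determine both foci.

Group the x- and y-terms: 143(x² - 22x) + 98(y² + 6y) = -4171
Completing the square gives 143(x - 11)² + 98(y + 3)² = -4171 + 17303 + 882 = 14014.
Divide by 14014: (x - 11)²/98 + (y + 3)²/143 = 1
Ellipse, center (11, -3), major axis vertical; a² = 143, b² = 98.
c² = a² - b² = 143 - 98 = 45, so c = 3√5.
Foci lie on the vertical axis through the center: (h, k ± c).

(11, -3 - 3√5) and (11, -3 + 3√5)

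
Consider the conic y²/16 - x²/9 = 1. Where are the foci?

Center (0, 0). The positive term is the y-term, so the transverse axis is vertical; a² = 16, b² = 9.
c² = a² + b² = 16 + 9 = 25, so c = 5.
Foci lie on the vertical axis through the center: (h, k ± c).

(0, -5) and (0, 5)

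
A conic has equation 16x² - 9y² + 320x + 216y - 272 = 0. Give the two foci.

Rearranging, 16(x² + 20x) -9(y² - 24y) = 272.
Complete the square in x and y: 16(x + 10)² -9(y - 12)² = 272 + 1600 - 1296 = 576
Divide through by 576 to get (x + 10)²/36 - (y - 12)²/64 = 1.
Hyperbola, center (-10, 12), transverse axis horizontal; a² = 36, b² = 64.
c² = a² + b² = 36 + 64 = 100, so c = 10.
Foci lie on the horizontal axis through the center: (h ± c, k).

(-20, 12) and (0, 12)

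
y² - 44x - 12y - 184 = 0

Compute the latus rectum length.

Only y is squared. Complete the square in y: (y - 6)² = 44(x + 5).
Vertex (-5, 6); 4p = 44 so p = 11. Opens right.
Latus rectum length = |4p| = 44.

44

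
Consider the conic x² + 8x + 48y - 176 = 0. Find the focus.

Only x is squared. Complete the square in x: (x + 4)² = -48(y - 4).
Vertex (-4, 4); 4p = -48 so p = -12. Opens down.
Focus is p units from the vertex along the axis: (h, k + p).

(-4, -8)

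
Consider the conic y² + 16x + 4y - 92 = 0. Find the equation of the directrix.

x = 10

Only y is squared. Complete the square in y: (y + 2)² = -16(x - 6).
Vertex (6, -2); 4p = -16 so p = -4. Opens left.
Directrix is the vertical line x = h − p = 6 − (-4) = 10.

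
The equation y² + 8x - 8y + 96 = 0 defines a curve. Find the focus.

(-12, 4)

Only y is squared. Complete the square in y: (y - 4)² = -8(x + 10).
Vertex (-10, 4); 4p = -8 so p = -2. Opens left.
Focus is p units from the vertex along the axis: (h + p, k).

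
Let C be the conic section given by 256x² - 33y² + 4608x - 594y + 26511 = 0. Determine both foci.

(-9, -26) and (-9, 8)

Group the x- and y-terms: 256(x² + 18x) -33(y² + 18y) = -26511
256(x + 9)² -33(y + 9)² = -26511 + 20736 - 2673 = -8448
Divide by -8448: (y + 9)²/256 - (x + 9)²/33 = 1
Hyperbola, center (-9, -9), transverse axis vertical; a² = 256, b² = 33.
c² = a² + b² = 256 + 33 = 289, so c = 17.
Foci lie on the vertical axis through the center: (h, k ± c).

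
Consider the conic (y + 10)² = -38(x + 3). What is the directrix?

x = 13/2

Vertex (-3, -10); 4p = -38 so p = -19/2. Opens left.
Directrix is the vertical line x = h − p = -3 − (-19/2) = 13/2.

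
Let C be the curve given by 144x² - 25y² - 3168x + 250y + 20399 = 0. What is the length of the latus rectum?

25/6

Group the x- and y-terms: 144(x² - 22x) -25(y² - 10y) = -20399
144(x - 11)² -25(y - 5)² = -20399 + 17424 - 625 = -3600
Dividing both sides by -3600: (y - 5)²/144 - (x - 11)²/25 = 1
Hyperbola, center (11, 5), transverse axis vertical; a² = 144, b² = 25.
Latus rectum length = 2b²/a = 2·25/12 = 25/6.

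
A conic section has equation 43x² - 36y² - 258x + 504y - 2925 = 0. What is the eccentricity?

e = √79/6

Group: 43(x² - 6x) -36(y² - 14y) = 2925
Complete the square in x and y: 43(x - 3)² -36(y - 7)² = 2925 + 387 - 1764 = 1548
Dividing both sides by 1548: (x - 3)²/36 - (y - 7)²/43 = 1
Hyperbola, center (3, 7), transverse axis horizontal; a² = 36, b² = 43.
c² = a² + b² = 79, so c = √79.
e = c/a = √79/6.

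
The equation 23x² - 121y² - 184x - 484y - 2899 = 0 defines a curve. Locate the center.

23(x² - 8x) -121(y² + 4y) = 2899
Complete the square in x and y: 23(x - 4)² -121(y + 2)² = 2899 + 368 - 484 = 2783
Dividing both sides by 2783: (x - 4)²/121 - (y + 2)²/23 = 1
Hyperbola with center (4, -2).

(4, -2)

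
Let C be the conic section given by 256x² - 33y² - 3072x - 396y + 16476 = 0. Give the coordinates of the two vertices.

Collect terms: 256(x² - 12x) -33(y² + 12y) = -16476
256(x - 6)² -33(y + 6)² = -16476 + 9216 - 1188 = -8448
Divide by -8448: (y + 6)²/256 - (x - 6)²/33 = 1
Hyperbola, center (6, -6), transverse axis vertical; a² = 256, b² = 33.
a = 16. Vertices at (h, k ± a).

(6, -22) and (6, 10)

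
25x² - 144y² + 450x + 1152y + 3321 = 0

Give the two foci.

Rearranging, 25(x² + 18x) -144(y² - 8y) = -3321.
25(x + 9)² -144(y - 4)² = -3321 + 2025 - 2304 = -3600
Divide through by -3600 to get (y - 4)²/25 - (x + 9)²/144 = 1.
Hyperbola, center (-9, 4), transverse axis vertical; a² = 25, b² = 144.
c² = a² + b² = 25 + 144 = 169, so c = 13.
Foci lie on the vertical axis through the center: (h, k ± c).

(-9, -9) and (-9, 17)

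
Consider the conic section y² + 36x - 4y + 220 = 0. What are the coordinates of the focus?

Only y is squared. Complete the square in y: (y - 2)² = -36(x + 6).
Vertex (-6, 2); 4p = -36 so p = -9. Opens left.
Focus is p units from the vertex along the axis: (h + p, k).

(-15, 2)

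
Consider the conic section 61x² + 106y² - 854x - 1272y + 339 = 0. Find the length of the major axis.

Group: 61(x² - 14x) + 106(y² - 12y) = -339
Complete the square: 61(x - 7)² + 106(y - 6)² = -339 + 2989 + 3816 = 6466
Divide through by 6466 to get (x - 7)²/106 + (y - 6)²/61 = 1.
Ellipse, center (7, 6), major axis horizontal; a² = 106, b² = 61.
a² = 106 so a = √106; the major axis has length 2a = 2√106.

2√106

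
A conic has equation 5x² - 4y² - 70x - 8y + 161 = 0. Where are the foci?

Collect terms: 5(x² - 14x) -4(y² + 2y) = -161
Complete the square in x and y: 5(x - 7)² -4(y + 1)² = -161 + 245 - 4 = 80
Dividing both sides by 80: (x - 7)²/16 - (y + 1)²/20 = 1
Hyperbola, center (7, -1), transverse axis horizontal; a² = 16, b² = 20.
c² = a² + b² = 16 + 20 = 36, so c = 6.
Foci lie on the horizontal axis through the center: (h ± c, k).

(1, -1) and (13, -1)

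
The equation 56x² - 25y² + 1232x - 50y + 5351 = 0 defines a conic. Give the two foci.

(-20, -1) and (-2, -1)

Collect terms: 56(x² + 22x) -25(y² + 2y) = -5351
Complete the square: 56(x + 11)² -25(y + 1)² = -5351 + 6776 - 25 = 1400
Divide by 1400: (x + 11)²/25 - (y + 1)²/56 = 1
Hyperbola, center (-11, -1), transverse axis horizontal; a² = 25, b² = 56.
c² = a² + b² = 25 + 56 = 81, so c = 9.
Foci lie on the horizontal axis through the center: (h ± c, k).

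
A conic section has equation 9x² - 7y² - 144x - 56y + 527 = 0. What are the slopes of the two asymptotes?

Group the x- and y-terms: 9(x² - 16x) -7(y² + 8y) = -527
9(x - 8)² -7(y + 4)² = -527 + 576 - 112 = -63
Dividing both sides by -63: (y + 4)²/9 - (x - 8)²/7 = 1
Hyperbola, center (8, -4), transverse axis vertical; a² = 9, b² = 7.
For a vertical hyperbola the asymptotes have slope ±a/b.
Here that is ±3/√7 = ±3√7/7.

3√7/7 and -3√7/7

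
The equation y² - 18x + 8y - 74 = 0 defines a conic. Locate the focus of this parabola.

Only y is squared. Complete the square in y: (y + 4)² = 18(x + 5).
Vertex (-5, -4); 4p = 18 so p = 9/2. Opens right.
Focus is p units from the vertex along the axis: (h + p, k).

(-1/2, -4)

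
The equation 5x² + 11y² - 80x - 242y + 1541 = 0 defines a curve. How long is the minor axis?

5(x² - 16x) + 11(y² - 22y) = -1541
5(x - 8)² + 11(y - 11)² = -1541 + 320 + 1331 = 110
Dividing both sides by 110: (x - 8)²/22 + (y - 11)²/10 = 1
Ellipse, center (8, 11), major axis horizontal; a² = 22, b² = 10.
b² = 10 so b = √10; the minor axis has length 2b = 2√10.

2√10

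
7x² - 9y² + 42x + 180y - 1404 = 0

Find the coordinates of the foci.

Group: 7(x² + 6x) -9(y² - 20y) = 1404
Complete the square: 7(x + 3)² -9(y - 10)² = 1404 + 63 - 900 = 567
Divide through by 567 to get (x + 3)²/81 - (y - 10)²/63 = 1.
Hyperbola, center (-3, 10), transverse axis horizontal; a² = 81, b² = 63.
c² = a² + b² = 81 + 63 = 144, so c = 12.
Foci lie on the horizontal axis through the center: (h ± c, k).

(-15, 10) and (9, 10)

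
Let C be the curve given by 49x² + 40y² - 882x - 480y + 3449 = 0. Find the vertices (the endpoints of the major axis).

(9, -1) and (9, 13)

Rearranging, 49(x² - 18x) + 40(y² - 12y) = -3449.
Complete the square in x and y: 49(x - 9)² + 40(y - 6)² = -3449 + 3969 + 1440 = 1960
Divide by 1960: (x - 9)²/40 + (y - 6)²/49 = 1
Ellipse, center (9, 6), major axis vertical; a² = 49, b² = 40.
a = 7. Vertices at (h, k ± a).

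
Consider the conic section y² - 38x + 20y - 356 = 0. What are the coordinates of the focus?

Only y is squared. Complete the square in y: (y + 10)² = 38(x + 12).
Vertex (-12, -10); 4p = 38 so p = 19/2. Opens right.
Focus is p units from the vertex along the axis: (h + p, k).

(-5/2, -10)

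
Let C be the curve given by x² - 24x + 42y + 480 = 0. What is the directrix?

Only x is squared. Complete the square in x: (x - 12)² = -42(y + 8).
Vertex (12, -8); 4p = -42 so p = -21/2. Opens down.
Directrix is the horizontal line y = k − p = -8 − (-21/2) = 5/2.

y = 5/2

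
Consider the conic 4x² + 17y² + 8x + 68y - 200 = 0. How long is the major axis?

4√17

Group: 4(x² + 2x) + 17(y² + 4y) = 200
Completing the square gives 4(x + 1)² + 17(y + 2)² = 200 + 4 + 68 = 272.
Divide through by 272 to get (x + 1)²/68 + (y + 2)²/16 = 1.
Ellipse, center (-1, -2), major axis horizontal; a² = 68, b² = 16.
a² = 68 so a = 2√17; the major axis has length 2a = 4√17.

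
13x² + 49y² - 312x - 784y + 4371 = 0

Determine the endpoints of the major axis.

Group the x- and y-terms: 13(x² - 24x) + 49(y² - 16y) = -4371
Completing the square gives 13(x - 12)² + 49(y - 8)² = -4371 + 1872 + 3136 = 637.
Divide by 637: (x - 12)²/49 + (y - 8)²/13 = 1
Ellipse, center (12, 8), major axis horizontal; a² = 49, b² = 13.
a = 7. Vertices at (h ± a, k).

(5, 8) and (19, 8)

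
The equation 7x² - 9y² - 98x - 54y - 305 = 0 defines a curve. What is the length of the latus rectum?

Group the x- and y-terms: 7(x² - 14x) -9(y² + 6y) = 305
Complete the square in x and y: 7(x - 7)² -9(y + 3)² = 305 + 343 - 81 = 567
Dividing both sides by 567: (x - 7)²/81 - (y + 3)²/63 = 1
Hyperbola, center (7, -3), transverse axis horizontal; a² = 81, b² = 63.
Latus rectum length = 2b²/a = 2·63/9 = 14.

14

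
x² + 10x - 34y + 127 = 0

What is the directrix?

y = -11/2

Only x is squared. Complete the square in x: (x + 5)² = 34(y - 3).
Vertex (-5, 3); 4p = 34 so p = 17/2. Opens up.
Directrix is the horizontal line y = k − p = 3 − (17/2) = -11/2.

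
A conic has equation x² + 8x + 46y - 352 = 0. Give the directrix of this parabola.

Only x is squared. Complete the square in x: (x + 4)² = -46(y - 8).
Vertex (-4, 8); 4p = -46 so p = -23/2. Opens down.
Directrix is the horizontal line y = k − p = 8 − (-23/2) = 39/2.

y = 39/2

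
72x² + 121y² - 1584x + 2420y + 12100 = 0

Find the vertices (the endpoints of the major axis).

(0, -10) and (22, -10)

Group: 72(x² - 22x) + 121(y² + 20y) = -12100
72(x - 11)² + 121(y + 10)² = -12100 + 8712 + 12100 = 8712
Divide through by 8712 to get (x - 11)²/121 + (y + 10)²/72 = 1.
Ellipse, center (11, -10), major axis horizontal; a² = 121, b² = 72.
a = 11. Vertices at (h ± a, k).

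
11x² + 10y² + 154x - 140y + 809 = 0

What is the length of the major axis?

Collect terms: 11(x² + 14x) + 10(y² - 14y) = -809
Complete the square: 11(x + 7)² + 10(y - 7)² = -809 + 539 + 490 = 220
Dividing both sides by 220: (x + 7)²/20 + (y - 7)²/22 = 1
Ellipse, center (-7, 7), major axis vertical; a² = 22, b² = 20.
a² = 22 so a = √22; the major axis has length 2a = 2√22.

2√22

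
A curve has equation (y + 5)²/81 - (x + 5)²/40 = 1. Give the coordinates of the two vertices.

Center (-5, -5). The positive term is the y-term, so the transverse axis is vertical; a² = 81, b² = 40.
a = 9. Vertices at (h, k ± a).

(-5, -14) and (-5, 4)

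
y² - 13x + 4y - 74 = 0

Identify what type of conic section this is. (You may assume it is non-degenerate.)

parabola

No xy term. Coefficients of x² and y² are A = 0, C = 1.
Exactly one squared variable ⇒ parabola.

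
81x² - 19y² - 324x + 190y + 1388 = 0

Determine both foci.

81(x² - 4x) -19(y² - 10y) = -1388
Complete the square: 81(x - 2)² -19(y - 5)² = -1388 + 324 - 475 = -1539
Divide through by -1539 to get (y - 5)²/81 - (x - 2)²/19 = 1.
Hyperbola, center (2, 5), transverse axis vertical; a² = 81, b² = 19.
c² = a² + b² = 81 + 19 = 100, so c = 10.
Foci lie on the vertical axis through the center: (h, k ± c).

(2, -5) and (2, 15)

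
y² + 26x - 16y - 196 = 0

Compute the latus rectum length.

Only y is squared. Complete the square in y: (y - 8)² = -26(x - 10).
Vertex (10, 8); 4p = -26 so p = -13/2. Opens left.
Latus rectum length = |4p| = 26.

26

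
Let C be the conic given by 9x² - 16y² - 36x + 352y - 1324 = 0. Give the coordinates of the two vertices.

(2, 5) and (2, 17)

Group: 9(x² - 4x) -16(y² - 22y) = 1324
Complete the square in x and y: 9(x - 2)² -16(y - 11)² = 1324 + 36 - 1936 = -576
Dividing both sides by -576: (y - 11)²/36 - (x - 2)²/64 = 1
Hyperbola, center (2, 11), transverse axis vertical; a² = 36, b² = 64.
a = 6. Vertices at (h, k ± a).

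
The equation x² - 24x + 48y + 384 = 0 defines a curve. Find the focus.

(12, -17)

Only x is squared. Complete the square in x: (x - 12)² = -48(y + 5).
Vertex (12, -5); 4p = -48 so p = -12. Opens down.
Focus is p units from the vertex along the axis: (h, k + p).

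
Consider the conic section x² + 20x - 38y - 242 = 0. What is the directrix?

Only x is squared. Complete the square in x: (x + 10)² = 38(y + 9).
Vertex (-10, -9); 4p = 38 so p = 19/2. Opens up.
Directrix is the horizontal line y = k − p = -9 − (19/2) = -37/2.

y = -37/2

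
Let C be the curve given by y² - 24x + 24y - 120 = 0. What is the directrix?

Only y is squared. Complete the square in y: (y + 12)² = 24(x + 11).
Vertex (-11, -12); 4p = 24 so p = 6. Opens right.
Directrix is the vertical line x = h − p = -11 − (6) = -17.

x = -17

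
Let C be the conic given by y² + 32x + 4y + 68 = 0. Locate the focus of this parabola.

(-10, -2)

Only y is squared. Complete the square in y: (y + 2)² = -32(x + 2).
Vertex (-2, -2); 4p = -32 so p = -8. Opens left.
Focus is p units from the vertex along the axis: (h + p, k).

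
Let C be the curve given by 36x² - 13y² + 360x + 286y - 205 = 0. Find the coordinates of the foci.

Group the x- and y-terms: 36(x² + 10x) -13(y² - 22y) = 205
36(x + 5)² -13(y - 11)² = 205 + 900 - 1573 = -468
Dividing both sides by -468: (y - 11)²/36 - (x + 5)²/13 = 1
Hyperbola, center (-5, 11), transverse axis vertical; a² = 36, b² = 13.
c² = a² + b² = 36 + 13 = 49, so c = 7.
Foci lie on the vertical axis through the center: (h, k ± c).

(-5, 4) and (-5, 18)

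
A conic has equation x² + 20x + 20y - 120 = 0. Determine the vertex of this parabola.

(-10, 11)

Only x is squared. Complete the square in x: (x + 10)² = -20(y - 11).
Vertex (-10, 11); 4p = -20 so p = -5. Opens down.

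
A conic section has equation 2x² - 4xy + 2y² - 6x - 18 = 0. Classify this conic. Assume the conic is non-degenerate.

parabola

A = 2, B = -4, C = 2.
Discriminant B² − 4AC = (-4)² − 4·2·2 = 0.
B² − 4AC = 0 ⇒ parabola.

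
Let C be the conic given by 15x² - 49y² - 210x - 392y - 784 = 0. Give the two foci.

(-1, -4) and (15, -4)

Group the x- and y-terms: 15(x² - 14x) -49(y² + 8y) = 784
Complete the square in x and y: 15(x - 7)² -49(y + 4)² = 784 + 735 - 784 = 735
Dividing both sides by 735: (x - 7)²/49 - (y + 4)²/15 = 1
Hyperbola, center (7, -4), transverse axis horizontal; a² = 49, b² = 15.
c² = a² + b² = 49 + 15 = 64, so c = 8.
Foci lie on the horizontal axis through the center: (h ± c, k).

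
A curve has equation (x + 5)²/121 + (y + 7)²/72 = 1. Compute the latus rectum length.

Center (-5, -7). The larger denominator 121 sits under the x-term, so the major axis is horizontal; a² = 121, b² = 72.
Latus rectum length = 2b²/a = 2·72/11 = 144/11.

144/11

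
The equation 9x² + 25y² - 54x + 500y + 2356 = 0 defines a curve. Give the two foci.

9(x² - 6x) + 25(y² + 20y) = -2356
9(x - 3)² + 25(y + 10)² = -2356 + 81 + 2500 = 225
Dividing both sides by 225: (x - 3)²/25 + (y + 10)²/9 = 1
Ellipse, center (3, -10), major axis horizontal; a² = 25, b² = 9.
c² = a² - b² = 25 - 9 = 16, so c = 4.
Foci lie on the horizontal axis through the center: (h ± c, k).

(-1, -10) and (7, -10)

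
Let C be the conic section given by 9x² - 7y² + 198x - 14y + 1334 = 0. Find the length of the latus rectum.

Rearranging, 9(x² + 22x) -7(y² + 2y) = -1334.
Complete the square in x and y: 9(x + 11)² -7(y + 1)² = -1334 + 1089 - 7 = -252
Divide through by -252 to get (y + 1)²/36 - (x + 11)²/28 = 1.
Hyperbola, center (-11, -1), transverse axis vertical; a² = 36, b² = 28.
Latus rectum length = 2b²/a = 2·28/6 = 28/3.

28/3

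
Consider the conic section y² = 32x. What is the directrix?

x = -8

Vertex (0, 0); 4p = 32 so p = 8. Opens right.
Directrix is the vertical line x = h − p = 0 − (8) = -8.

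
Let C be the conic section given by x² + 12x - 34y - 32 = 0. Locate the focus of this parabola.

Only x is squared. Complete the square in x: (x + 6)² = 34(y + 2).
Vertex (-6, -2); 4p = 34 so p = 17/2. Opens up.
Focus is p units from the vertex along the axis: (h, k + p).

(-6, 13/2)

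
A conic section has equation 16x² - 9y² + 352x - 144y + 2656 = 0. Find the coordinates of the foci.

Group the x- and y-terms: 16(x² + 22x) -9(y² + 16y) = -2656
16(x + 11)² -9(y + 8)² = -2656 + 1936 - 576 = -1296
Divide through by -1296 to get (y + 8)²/144 - (x + 11)²/81 = 1.
Hyperbola, center (-11, -8), transverse axis vertical; a² = 144, b² = 81.
c² = a² + b² = 144 + 81 = 225, so c = 15.
Foci lie on the vertical axis through the center: (h, k ± c).

(-11, -23) and (-11, 7)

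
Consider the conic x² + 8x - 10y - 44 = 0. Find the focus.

(-4, -7/2)

Only x is squared. Complete the square in x: (x + 4)² = 10(y + 6).
Vertex (-4, -6); 4p = 10 so p = 5/2. Opens up.
Focus is p units from the vertex along the axis: (h, k + p).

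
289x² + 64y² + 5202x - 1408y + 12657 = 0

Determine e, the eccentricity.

Rearranging, 289(x² + 18x) + 64(y² - 22y) = -12657.
Completing the square gives 289(x + 9)² + 64(y - 11)² = -12657 + 23409 + 7744 = 18496.
Divide by 18496: (x + 9)²/64 + (y - 11)²/289 = 1
Ellipse, center (-9, 11), major axis vertical; a² = 289, b² = 64.
c² = a² - b² = 225, so c = 15.
e = c/a = 15/17.

e = 15/17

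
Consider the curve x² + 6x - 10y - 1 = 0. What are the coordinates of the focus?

(-3, 3/2)

Only x is squared. Complete the square in x: (x + 3)² = 10(y + 1).
Vertex (-3, -1); 4p = 10 so p = 5/2. Opens up.
Focus is p units from the vertex along the axis: (h, k + p).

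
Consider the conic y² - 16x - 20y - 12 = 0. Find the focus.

Only y is squared. Complete the square in y: (y - 10)² = 16(x + 7).
Vertex (-7, 10); 4p = 16 so p = 4. Opens right.
Focus is p units from the vertex along the axis: (h + p, k).

(-3, 10)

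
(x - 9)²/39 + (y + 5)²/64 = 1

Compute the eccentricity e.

e = 5/8

Center (9, -5). The larger denominator 64 sits under the y-term, so the major axis is vertical; a² = 64, b² = 39.
c² = a² - b² = 25, so c = 5.
e = c/a = 5/8.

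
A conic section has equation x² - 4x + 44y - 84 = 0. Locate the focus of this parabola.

Only x is squared. Complete the square in x: (x - 2)² = -44(y - 2).
Vertex (2, 2); 4p = -44 so p = -11. Opens down.
Focus is p units from the vertex along the axis: (h, k + p).

(2, -9)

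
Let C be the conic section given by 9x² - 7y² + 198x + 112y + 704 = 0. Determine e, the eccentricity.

e = 4/3

Group: 9(x² + 22x) -7(y² - 16y) = -704
Completing the square gives 9(x + 11)² -7(y - 8)² = -704 + 1089 - 448 = -63.
Dividing both sides by -63: (y - 8)²/9 - (x + 11)²/7 = 1
Hyperbola, center (-11, 8), transverse axis vertical; a² = 9, b² = 7.
c² = a² + b² = 16, so c = 4.
e = c/a = 4/3.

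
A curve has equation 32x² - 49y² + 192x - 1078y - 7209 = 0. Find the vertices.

Group the x- and y-terms: 32(x² + 6x) -49(y² + 22y) = 7209
Complete the square in x and y: 32(x + 3)² -49(y + 11)² = 7209 + 288 - 5929 = 1568
Divide through by 1568 to get (x + 3)²/49 - (y + 11)²/32 = 1.
Hyperbola, center (-3, -11), transverse axis horizontal; a² = 49, b² = 32.
a = 7. Vertices at (h ± a, k).

(-10, -11) and (4, -11)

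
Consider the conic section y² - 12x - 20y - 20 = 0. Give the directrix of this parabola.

x = -13

Only y is squared. Complete the square in y: (y - 10)² = 12(x + 10).
Vertex (-10, 10); 4p = 12 so p = 3. Opens right.
Directrix is the vertical line x = h − p = -10 − (3) = -13.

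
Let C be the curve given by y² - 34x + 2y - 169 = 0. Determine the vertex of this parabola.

Only y is squared. Complete the square in y: (y + 1)² = 34(x + 5).
Vertex (-5, -1); 4p = 34 so p = 17/2. Opens right.

(-5, -1)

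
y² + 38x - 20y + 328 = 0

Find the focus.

(-31/2, 10)

Only y is squared. Complete the square in y: (y - 10)² = -38(x + 6).
Vertex (-6, 10); 4p = -38 so p = -19/2. Opens left.
Focus is p units from the vertex along the axis: (h + p, k).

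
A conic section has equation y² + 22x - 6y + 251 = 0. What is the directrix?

x = -11/2

Only y is squared. Complete the square in y: (y - 3)² = -22(x + 11).
Vertex (-11, 3); 4p = -22 so p = -11/2. Opens left.
Directrix is the vertical line x = h − p = -11 − (-11/2) = -11/2.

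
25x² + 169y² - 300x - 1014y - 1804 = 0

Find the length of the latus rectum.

50/13

Rearranging, 25(x² - 12x) + 169(y² - 6y) = 1804.
25(x - 6)² + 169(y - 3)² = 1804 + 900 + 1521 = 4225
Divide through by 4225 to get (x - 6)²/169 + (y - 3)²/25 = 1.
Ellipse, center (6, 3), major axis horizontal; a² = 169, b² = 25.
Latus rectum length = 2b²/a = 2·25/13 = 50/13.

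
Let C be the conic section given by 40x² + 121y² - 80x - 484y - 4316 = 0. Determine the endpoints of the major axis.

(-10, 2) and (12, 2)

Group: 40(x² - 2x) + 121(y² - 4y) = 4316
Completing the square gives 40(x - 1)² + 121(y - 2)² = 4316 + 40 + 484 = 4840.
Dividing both sides by 4840: (x - 1)²/121 + (y - 2)²/40 = 1
Ellipse, center (1, 2), major axis horizontal; a² = 121, b² = 40.
a = 11. Vertices at (h ± a, k).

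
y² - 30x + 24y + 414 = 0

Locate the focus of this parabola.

Only y is squared. Complete the square in y: (y + 12)² = 30(x - 9).
Vertex (9, -12); 4p = 30 so p = 15/2. Opens right.
Focus is p units from the vertex along the axis: (h + p, k).

(33/2, -12)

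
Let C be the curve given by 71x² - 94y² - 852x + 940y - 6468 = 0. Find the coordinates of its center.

71(x² - 12x) -94(y² - 10y) = 6468
Complete the square: 71(x - 6)² -94(y - 5)² = 6468 + 2556 - 2350 = 6674
Dividing both sides by 6674: (x - 6)²/94 - (y - 5)²/71 = 1
Hyperbola with center (6, 5).

(6, 5)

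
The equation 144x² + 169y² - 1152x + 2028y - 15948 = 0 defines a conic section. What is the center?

(4, -6)

Group the x- and y-terms: 144(x² - 8x) + 169(y² + 12y) = 15948
Complete the square: 144(x - 4)² + 169(y + 6)² = 15948 + 2304 + 6084 = 24336
Divide by 24336: (x - 4)²/169 + (y + 6)²/144 = 1
Ellipse with center (4, -6).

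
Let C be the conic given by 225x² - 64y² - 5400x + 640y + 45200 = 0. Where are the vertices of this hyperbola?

Rearranging, 225(x² - 24x) -64(y² - 10y) = -45200.
Complete the square: 225(x - 12)² -64(y - 5)² = -45200 + 32400 - 1600 = -14400
Divide through by -14400 to get (y - 5)²/225 - (x - 12)²/64 = 1.
Hyperbola, center (12, 5), transverse axis vertical; a² = 225, b² = 64.
a = 15. Vertices at (h, k ± a).

(12, -10) and (12, 20)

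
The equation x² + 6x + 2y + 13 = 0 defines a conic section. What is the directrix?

y = -3/2

Only x is squared. Complete the square in x: (x + 3)² = -2(y + 2).
Vertex (-3, -2); 4p = -2 so p = -1/2. Opens down.
Directrix is the horizontal line y = k − p = -2 − (-1/2) = -3/2.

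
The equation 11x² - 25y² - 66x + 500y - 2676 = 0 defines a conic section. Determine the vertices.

Rearranging, 11(x² - 6x) -25(y² - 20y) = 2676.
Completing the square gives 11(x - 3)² -25(y - 10)² = 2676 + 99 - 2500 = 275.
Dividing both sides by 275: (x - 3)²/25 - (y - 10)²/11 = 1
Hyperbola, center (3, 10), transverse axis horizontal; a² = 25, b² = 11.
a = 5. Vertices at (h ± a, k).

(-2, 10) and (8, 10)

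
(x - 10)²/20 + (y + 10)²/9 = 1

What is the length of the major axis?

Center (10, -10). The larger denominator 20 sits under the x-term, so the major axis is horizontal; a² = 20, b² = 9.
a² = 20 so a = 2√5; the major axis has length 2a = 4√5.

4√5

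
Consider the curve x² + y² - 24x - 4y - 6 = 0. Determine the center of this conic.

Group: (x² - 24x) + (y² - 4y) = 6
Complete the square: (x - 12)² + (y - 2)² = 6 + 144 + 4 = 154
So (x - 12)² + (y - 2)² = 154.
Circle centered at (12, 2) with r² = 154.

(12, 2)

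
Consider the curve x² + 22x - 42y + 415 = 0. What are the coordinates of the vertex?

(-11, 7)

Only x is squared. Complete the square in x: (x + 11)² = 42(y - 7).
Vertex (-11, 7); 4p = 42 so p = 21/2. Opens up.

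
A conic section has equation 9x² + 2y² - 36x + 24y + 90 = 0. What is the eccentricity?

Group: 9(x² - 4x) + 2(y² + 12y) = -90
Complete the square in x and y: 9(x - 2)² + 2(y + 6)² = -90 + 36 + 72 = 18
Divide by 18: (x - 2)²/2 + (y + 6)²/9 = 1
Ellipse, center (2, -6), major axis vertical; a² = 9, b² = 2.
c² = a² - b² = 7, so c = √7.
e = c/a = √7/3.

e = √7/3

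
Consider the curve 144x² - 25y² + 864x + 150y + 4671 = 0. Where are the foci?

(-3, -10) and (-3, 16)

Group the x- and y-terms: 144(x² + 6x) -25(y² - 6y) = -4671
Complete the square in x and y: 144(x + 3)² -25(y - 3)² = -4671 + 1296 - 225 = -3600
Divide through by -3600 to get (y - 3)²/144 - (x + 3)²/25 = 1.
Hyperbola, center (-3, 3), transverse axis vertical; a² = 144, b² = 25.
c² = a² + b² = 144 + 25 = 169, so c = 13.
Foci lie on the vertical axis through the center: (h, k ± c).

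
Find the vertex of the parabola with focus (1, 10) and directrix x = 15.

(8, 10)

The vertex is the midpoint between the focus and the directrix along the axis of symmetry.
Axis is horizontal (directrix is vertical). Vertex x-coordinate = (1 + 15)/2 = 8; y-coordinate = 10.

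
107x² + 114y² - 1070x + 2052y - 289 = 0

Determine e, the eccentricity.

107(x² - 10x) + 114(y² + 18y) = 289
Complete the square: 107(x - 5)² + 114(y + 9)² = 289 + 2675 + 9234 = 12198
Divide by 12198: (x - 5)²/114 + (y + 9)²/107 = 1
Ellipse, center (5, -9), major axis horizontal; a² = 114, b² = 107.
c² = a² - b² = 7, so c = √7.
e = c/a = √7/√114 = √798/114.

e = √798/114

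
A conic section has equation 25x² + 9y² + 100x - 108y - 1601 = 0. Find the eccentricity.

e = 4/5

Rearranging, 25(x² + 4x) + 9(y² - 12y) = 1601.
25(x + 2)² + 9(y - 6)² = 1601 + 100 + 324 = 2025
Divide by 2025: (x + 2)²/81 + (y - 6)²/225 = 1
Ellipse, center (-2, 6), major axis vertical; a² = 225, b² = 81.
c² = a² - b² = 144, so c = 12.
e = c/a = 12/15 = 4/5.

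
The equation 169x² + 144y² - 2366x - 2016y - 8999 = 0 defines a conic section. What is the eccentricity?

e = 5/13

Collect terms: 169(x² - 14x) + 144(y² - 14y) = 8999
Completing the square gives 169(x - 7)² + 144(y - 7)² = 8999 + 8281 + 7056 = 24336.
Divide through by 24336 to get (x - 7)²/144 + (y - 7)²/169 = 1.
Ellipse, center (7, 7), major axis vertical; a² = 169, b² = 144.
c² = a² - b² = 25, so c = 5.
e = c/a = 5/13.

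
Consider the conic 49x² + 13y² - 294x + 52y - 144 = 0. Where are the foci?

(3, -8) and (3, 4)

Rearranging, 49(x² - 6x) + 13(y² + 4y) = 144.
Complete the square: 49(x - 3)² + 13(y + 2)² = 144 + 441 + 52 = 637
Dividing both sides by 637: (x - 3)²/13 + (y + 2)²/49 = 1
Ellipse, center (3, -2), major axis vertical; a² = 49, b² = 13.
c² = a² - b² = 49 - 13 = 36, so c = 6.
Foci lie on the vertical axis through the center: (h, k ± c).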